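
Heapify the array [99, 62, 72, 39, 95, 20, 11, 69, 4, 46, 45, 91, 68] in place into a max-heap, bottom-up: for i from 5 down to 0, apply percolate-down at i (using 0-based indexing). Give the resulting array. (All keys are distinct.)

[99, 95, 91, 69, 62, 72, 11, 39, 4, 46, 45, 20, 68]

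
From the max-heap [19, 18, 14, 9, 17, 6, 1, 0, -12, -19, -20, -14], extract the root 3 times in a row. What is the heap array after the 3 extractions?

[14, 9, 6, 0, -14, -19, 1, -20, -12]

extract-max #1 returns 19:
  remove root 19; move last element -14 to root → [-14, 18, 14, 9, 17, 6, 1, 0, -12, -19, -20]
  -14 vs larger child 18 at index 1, swap → [18, -14, 14, 9, 17, 6, 1, 0, -12, -19, -20]
  -14 vs larger child 17 at index 4, swap → [18, 17, 14, 9, -14, 6, 1, 0, -12, -19, -20]
extract-max #2 returns 18:
  remove root 18; move last element -20 to root → [-20, 17, 14, 9, -14, 6, 1, 0, -12, -19]
  -20 vs larger child 17 at index 1, swap → [17, -20, 14, 9, -14, 6, 1, 0, -12, -19]
  -20 vs larger child 9 at index 3, swap → [17, 9, 14, -20, -14, 6, 1, 0, -12, -19]
  -20 vs larger child 0 at index 7, swap → [17, 9, 14, 0, -14, 6, 1, -20, -12, -19]
extract-max #3 returns 17:
  remove root 17; move last element -19 to root → [-19, 9, 14, 0, -14, 6, 1, -20, -12]
  -19 vs larger child 14 at index 2, swap → [14, 9, -19, 0, -14, 6, 1, -20, -12]
  -19 vs larger child 6 at index 5, swap → [14, 9, 6, 0, -14, -19, 1, -20, -12]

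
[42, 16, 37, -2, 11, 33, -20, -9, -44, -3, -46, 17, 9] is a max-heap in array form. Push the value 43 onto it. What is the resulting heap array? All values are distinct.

[43, 16, 42, -2, 11, 33, 37, -9, -44, -3, -46, 17, 9, -20]

append 43 at index 13 → [42, 16, 37, -2, 11, 33, -20, -9, -44, -3, -46, 17, 9, 43]
43 > parent -20 at index 6, swap → [42, 16, 37, -2, 11, 33, 43, -9, -44, -3, -46, 17, 9, -20]
43 > parent 37 at index 2, swap → [42, 16, 43, -2, 11, 33, 37, -9, -44, -3, -46, 17, 9, -20]
43 > parent 42 at index 0, swap → [43, 16, 42, -2, 11, 33, 37, -9, -44, -3, -46, 17, 9, -20]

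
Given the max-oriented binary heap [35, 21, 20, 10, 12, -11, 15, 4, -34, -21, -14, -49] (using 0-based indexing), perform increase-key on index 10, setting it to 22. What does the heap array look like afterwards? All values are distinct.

[35, 22, 20, 10, 21, -11, 15, 4, -34, -21, 12, -49]

set index 10 from -14 to 22 → [35, 21, 20, 10, 12, -11, 15, 4, -34, -21, 22, -49]
22 > parent 12 at index 4, swap → [35, 21, 20, 10, 22, -11, 15, 4, -34, -21, 12, -49]
22 > parent 21 at index 1, swap → [35, 22, 20, 10, 21, -11, 15, 4, -34, -21, 12, -49]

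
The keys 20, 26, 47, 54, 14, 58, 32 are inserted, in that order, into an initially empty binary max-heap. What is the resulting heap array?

Insert 20:
  append 20 at index 0 → [20] (no swap needed)
Insert 26:
  append 26 at index 1 → [20, 26]
  26 > parent 20 at index 0, swap → [26, 20]
Insert 47:
  append 47 at index 2 → [26, 20, 47]
  47 > parent 26 at index 0, swap → [47, 20, 26]
Insert 54:
  append 54 at index 3 → [47, 20, 26, 54]
  54 > parent 20 at index 1, swap → [47, 54, 26, 20]
  54 > parent 47 at index 0, swap → [54, 47, 26, 20]
Insert 14:
  append 14 at index 4 → [54, 47, 26, 20, 14] (no swap needed)
Insert 58:
  append 58 at index 5 → [54, 47, 26, 20, 14, 58]
  58 > parent 26 at index 2, swap → [54, 47, 58, 20, 14, 26]
  58 > parent 54 at index 0, swap → [58, 47, 54, 20, 14, 26]
Insert 32:
  append 32 at index 6 → [58, 47, 54, 20, 14, 26, 32] (no swap needed)

[58, 47, 54, 20, 14, 26, 32]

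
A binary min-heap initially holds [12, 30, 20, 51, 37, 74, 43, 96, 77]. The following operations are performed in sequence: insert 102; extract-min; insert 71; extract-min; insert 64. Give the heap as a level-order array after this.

insert 102:
  append 102 at index 9 → [12, 30, 20, 51, 37, 74, 43, 96, 77, 102] (no swap needed)
extract-min → returns 12:
  remove root 12; move last element 102 to root → [102, 30, 20, 51, 37, 74, 43, 96, 77]
  102 vs smaller child 20 at index 2, swap → [20, 30, 102, 51, 37, 74, 43, 96, 77]
  102 vs smaller child 43 at index 6, swap → [20, 30, 43, 51, 37, 74, 102, 96, 77]
insert 71:
  append 71 at index 9 → [20, 30, 43, 51, 37, 74, 102, 96, 77, 71] (no swap needed)
extract-min → returns 20:
  remove root 20; move last element 71 to root → [71, 30, 43, 51, 37, 74, 102, 96, 77]
  71 vs smaller child 30 at index 1, swap → [30, 71, 43, 51, 37, 74, 102, 96, 77]
  71 vs smaller child 37 at index 4, swap → [30, 37, 43, 51, 71, 74, 102, 96, 77]
insert 64:
  append 64 at index 9 → [30, 37, 43, 51, 71, 74, 102, 96, 77, 64]
  64 < parent 71 at index 4, swap → [30, 37, 43, 51, 64, 74, 102, 96, 77, 71]

[30, 37, 43, 51, 64, 74, 102, 96, 77, 71]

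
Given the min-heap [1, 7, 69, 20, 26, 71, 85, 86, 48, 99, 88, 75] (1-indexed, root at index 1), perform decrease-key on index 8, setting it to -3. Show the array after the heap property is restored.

[-3, 1, 69, 7, 26, 71, 85, 20, 48, 99, 88, 75]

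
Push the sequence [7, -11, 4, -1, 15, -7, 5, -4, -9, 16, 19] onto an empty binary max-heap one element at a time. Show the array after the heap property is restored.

Insert 7:
  append 7 at index 0 → [7] (no swap needed)
Insert -11:
  append -11 at index 1 → [7, -11] (no swap needed)
Insert 4:
  append 4 at index 2 → [7, -11, 4] (no swap needed)
Insert -1:
  append -1 at index 3 → [7, -11, 4, -1]
  -1 > parent -11 at index 1, swap → [7, -1, 4, -11]
Insert 15:
  append 15 at index 4 → [7, -1, 4, -11, 15]
  15 > parent -1 at index 1, swap → [7, 15, 4, -11, -1]
  15 > parent 7 at index 0, swap → [15, 7, 4, -11, -1]
Insert -7:
  append -7 at index 5 → [15, 7, 4, -11, -1, -7] (no swap needed)
Insert 5:
  append 5 at index 6 → [15, 7, 4, -11, -1, -7, 5]
  5 > parent 4 at index 2, swap → [15, 7, 5, -11, -1, -7, 4]
Insert -4:
  append -4 at index 7 → [15, 7, 5, -11, -1, -7, 4, -4]
  -4 > parent -11 at index 3, swap → [15, 7, 5, -4, -1, -7, 4, -11]
Insert -9:
  append -9 at index 8 → [15, 7, 5, -4, -1, -7, 4, -11, -9] (no swap needed)
Insert 16:
  append 16 at index 9 → [15, 7, 5, -4, -1, -7, 4, -11, -9, 16]
  16 > parent -1 at index 4, swap → [15, 7, 5, -4, 16, -7, 4, -11, -9, -1]
  16 > parent 7 at index 1, swap → [15, 16, 5, -4, 7, -7, 4, -11, -9, -1]
  16 > parent 15 at index 0, swap → [16, 15, 5, -4, 7, -7, 4, -11, -9, -1]
Insert 19:
  append 19 at index 10 → [16, 15, 5, -4, 7, -7, 4, -11, -9, -1, 19]
  19 > parent 7 at index 4, swap → [16, 15, 5, -4, 19, -7, 4, -11, -9, -1, 7]
  19 > parent 15 at index 1, swap → [16, 19, 5, -4, 15, -7, 4, -11, -9, -1, 7]
  19 > parent 16 at index 0, swap → [19, 16, 5, -4, 15, -7, 4, -11, -9, -1, 7]

[19, 16, 5, -4, 15, -7, 4, -11, -9, -1, 7]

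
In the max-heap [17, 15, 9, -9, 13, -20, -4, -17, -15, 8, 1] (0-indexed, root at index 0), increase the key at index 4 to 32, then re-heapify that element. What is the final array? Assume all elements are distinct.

[32, 17, 9, -9, 15, -20, -4, -17, -15, 8, 1]

set index 4 from 13 to 32 → [17, 15, 9, -9, 32, -20, -4, -17, -15, 8, 1]
32 > parent 15 at index 1, swap → [17, 32, 9, -9, 15, -20, -4, -17, -15, 8, 1]
32 > parent 17 at index 0, swap → [32, 17, 9, -9, 15, -20, -4, -17, -15, 8, 1]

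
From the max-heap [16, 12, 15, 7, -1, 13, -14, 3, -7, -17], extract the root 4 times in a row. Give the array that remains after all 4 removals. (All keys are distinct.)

extract-max #1 returns 16:
  remove root 16; move last element -17 to root → [-17, 12, 15, 7, -1, 13, -14, 3, -7]
  -17 vs larger child 15 at index 2, swap → [15, 12, -17, 7, -1, 13, -14, 3, -7]
  -17 vs larger child 13 at index 5, swap → [15, 12, 13, 7, -1, -17, -14, 3, -7]
extract-max #2 returns 15:
  remove root 15; move last element -7 to root → [-7, 12, 13, 7, -1, -17, -14, 3]
  -7 vs larger child 13 at index 2, swap → [13, 12, -7, 7, -1, -17, -14, 3]
extract-max #3 returns 13:
  remove root 13; move last element 3 to root → [3, 12, -7, 7, -1, -17, -14]
  3 vs larger child 12 at index 1, swap → [12, 3, -7, 7, -1, -17, -14]
  3 vs larger child 7 at index 3, swap → [12, 7, -7, 3, -1, -17, -14]
extract-max #4 returns 12:
  remove root 12; move last element -14 to root → [-14, 7, -7, 3, -1, -17]
  -14 vs larger child 7 at index 1, swap → [7, -14, -7, 3, -1, -17]
  -14 vs larger child 3 at index 3, swap → [7, 3, -7, -14, -1, -17]

[7, 3, -7, -14, -1, -17]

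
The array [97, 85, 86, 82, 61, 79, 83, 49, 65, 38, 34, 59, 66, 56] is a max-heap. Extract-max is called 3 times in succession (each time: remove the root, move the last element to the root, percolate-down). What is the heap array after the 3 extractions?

[83, 82, 79, 66, 61, 59, 56, 49, 65, 38, 34]

extract-max #1 returns 97:
  remove root 97; move last element 56 to root → [56, 85, 86, 82, 61, 79, 83, 49, 65, 38, 34, 59, 66]
  56 vs larger child 86 at index 2, swap → [86, 85, 56, 82, 61, 79, 83, 49, 65, 38, 34, 59, 66]
  56 vs larger child 83 at index 6, swap → [86, 85, 83, 82, 61, 79, 56, 49, 65, 38, 34, 59, 66]
extract-max #2 returns 86:
  remove root 86; move last element 66 to root → [66, 85, 83, 82, 61, 79, 56, 49, 65, 38, 34, 59]
  66 vs larger child 85 at index 1, swap → [85, 66, 83, 82, 61, 79, 56, 49, 65, 38, 34, 59]
  66 vs larger child 82 at index 3, swap → [85, 82, 83, 66, 61, 79, 56, 49, 65, 38, 34, 59]
extract-max #3 returns 85:
  remove root 85; move last element 59 to root → [59, 82, 83, 66, 61, 79, 56, 49, 65, 38, 34]
  59 vs larger child 83 at index 2, swap → [83, 82, 59, 66, 61, 79, 56, 49, 65, 38, 34]
  59 vs larger child 79 at index 5, swap → [83, 82, 79, 66, 61, 59, 56, 49, 65, 38, 34]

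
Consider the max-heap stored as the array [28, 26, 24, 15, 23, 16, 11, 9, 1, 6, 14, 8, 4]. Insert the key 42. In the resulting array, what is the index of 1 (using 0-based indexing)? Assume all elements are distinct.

8

append 42 at index 13 → [28, 26, 24, 15, 23, 16, 11, 9, 1, 6, 14, 8, 4, 42]
42 > parent 11 at index 6, swap → [28, 26, 24, 15, 23, 16, 42, 9, 1, 6, 14, 8, 4, 11]
42 > parent 24 at index 2, swap → [28, 26, 42, 15, 23, 16, 24, 9, 1, 6, 14, 8, 4, 11]
42 > parent 28 at index 0, swap → [42, 26, 28, 15, 23, 16, 24, 9, 1, 6, 14, 8, 4, 11]
resulting array: [42, 26, 28, 15, 23, 16, 24, 9, 1, 6, 14, 8, 4, 11]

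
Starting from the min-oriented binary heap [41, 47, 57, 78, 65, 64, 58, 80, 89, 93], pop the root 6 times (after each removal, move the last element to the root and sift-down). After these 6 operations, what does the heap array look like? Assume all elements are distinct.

[78, 89, 80, 93]

extract-min #1 returns 41:
  remove root 41; move last element 93 to root → [93, 47, 57, 78, 65, 64, 58, 80, 89]
  93 vs smaller child 47 at index 1, swap → [47, 93, 57, 78, 65, 64, 58, 80, 89]
  93 vs smaller child 65 at index 4, swap → [47, 65, 57, 78, 93, 64, 58, 80, 89]
extract-min #2 returns 47:
  remove root 47; move last element 89 to root → [89, 65, 57, 78, 93, 64, 58, 80]
  89 vs smaller child 57 at index 2, swap → [57, 65, 89, 78, 93, 64, 58, 80]
  89 vs smaller child 58 at index 6, swap → [57, 65, 58, 78, 93, 64, 89, 80]
extract-min #3 returns 57:
  remove root 57; move last element 80 to root → [80, 65, 58, 78, 93, 64, 89]
  80 vs smaller child 58 at index 2, swap → [58, 65, 80, 78, 93, 64, 89]
  80 vs smaller child 64 at index 5, swap → [58, 65, 64, 78, 93, 80, 89]
extract-min #4 returns 58:
  remove root 58; move last element 89 to root → [89, 65, 64, 78, 93, 80]
  89 vs smaller child 64 at index 2, swap → [64, 65, 89, 78, 93, 80]
  89 vs only child 80 at index 5, swap → [64, 65, 80, 78, 93, 89]
extract-min #5 returns 64:
  remove root 64; move last element 89 to root → [89, 65, 80, 78, 93]
  89 vs smaller child 65 at index 1, swap → [65, 89, 80, 78, 93]
  89 vs smaller child 78 at index 3, swap → [65, 78, 80, 89, 93]
extract-min #6 returns 65:
  remove root 65; move last element 93 to root → [93, 78, 80, 89]
  93 vs smaller child 78 at index 1, swap → [78, 93, 80, 89]
  93 vs only child 89 at index 3, swap → [78, 89, 80, 93]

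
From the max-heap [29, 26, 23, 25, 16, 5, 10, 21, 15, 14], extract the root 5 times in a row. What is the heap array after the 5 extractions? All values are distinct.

extract-max #1 returns 29:
  remove root 29; move last element 14 to root → [14, 26, 23, 25, 16, 5, 10, 21, 15]
  14 vs larger child 26 at index 1, swap → [26, 14, 23, 25, 16, 5, 10, 21, 15]
  14 vs larger child 25 at index 3, swap → [26, 25, 23, 14, 16, 5, 10, 21, 15]
  14 vs larger child 21 at index 7, swap → [26, 25, 23, 21, 16, 5, 10, 14, 15]
extract-max #2 returns 26:
  remove root 26; move last element 15 to root → [15, 25, 23, 21, 16, 5, 10, 14]
  15 vs larger child 25 at index 1, swap → [25, 15, 23, 21, 16, 5, 10, 14]
  15 vs larger child 21 at index 3, swap → [25, 21, 23, 15, 16, 5, 10, 14]
extract-max #3 returns 25:
  remove root 25; move last element 14 to root → [14, 21, 23, 15, 16, 5, 10]
  14 vs larger child 23 at index 2, swap → [23, 21, 14, 15, 16, 5, 10]
extract-max #4 returns 23:
  remove root 23; move last element 10 to root → [10, 21, 14, 15, 16, 5]
  10 vs larger child 21 at index 1, swap → [21, 10, 14, 15, 16, 5]
  10 vs larger child 16 at index 4, swap → [21, 16, 14, 15, 10, 5]
extract-max #5 returns 21:
  remove root 21; move last element 5 to root → [5, 16, 14, 15, 10]
  5 vs larger child 16 at index 1, swap → [16, 5, 14, 15, 10]
  5 vs larger child 15 at index 3, swap → [16, 15, 14, 5, 10]

[16, 15, 14, 5, 10]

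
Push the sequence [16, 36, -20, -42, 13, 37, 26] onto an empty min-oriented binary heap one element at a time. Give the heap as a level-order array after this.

Insert 16:
  append 16 at index 0 → [16] (no swap needed)
Insert 36:
  append 36 at index 1 → [16, 36] (no swap needed)
Insert -20:
  append -20 at index 2 → [16, 36, -20]
  -20 < parent 16 at index 0, swap → [-20, 36, 16]
Insert -42:
  append -42 at index 3 → [-20, 36, 16, -42]
  -42 < parent 36 at index 1, swap → [-20, -42, 16, 36]
  -42 < parent -20 at index 0, swap → [-42, -20, 16, 36]
Insert 13:
  append 13 at index 4 → [-42, -20, 16, 36, 13] (no swap needed)
Insert 37:
  append 37 at index 5 → [-42, -20, 16, 36, 13, 37] (no swap needed)
Insert 26:
  append 26 at index 6 → [-42, -20, 16, 36, 13, 37, 26] (no swap needed)

[-42, -20, 16, 36, 13, 37, 26]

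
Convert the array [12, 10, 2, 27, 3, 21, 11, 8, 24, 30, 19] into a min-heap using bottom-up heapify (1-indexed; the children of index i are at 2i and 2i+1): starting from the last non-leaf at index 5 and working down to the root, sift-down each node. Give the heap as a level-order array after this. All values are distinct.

[2, 3, 11, 8, 10, 21, 12, 27, 24, 30, 19]

sift down from index 5: already satisfies heap property
sift down from index 4:
  27 vs smaller child 8 at index 8, swap → [12, 10, 2, 8, 3, 21, 11, 27, 24, 30, 19]
sift down from index 3: already satisfies heap property
sift down from index 2:
  10 vs smaller child 3 at index 5, swap → [12, 3, 2, 8, 10, 21, 11, 27, 24, 30, 19]
sift down from index 1:
  12 vs smaller child 2 at index 3, swap → [2, 3, 12, 8, 10, 21, 11, 27, 24, 30, 19]
  12 vs smaller child 11 at index 7, swap → [2, 3, 11, 8, 10, 21, 12, 27, 24, 30, 19]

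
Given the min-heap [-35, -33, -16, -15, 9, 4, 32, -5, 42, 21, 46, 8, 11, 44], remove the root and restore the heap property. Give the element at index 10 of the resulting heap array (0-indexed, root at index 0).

remove root -35; move last element 44 to root → [44, -33, -16, -15, 9, 4, 32, -5, 42, 21, 46, 8, 11]
44 vs smaller child -33 at index 1, swap → [-33, 44, -16, -15, 9, 4, 32, -5, 42, 21, 46, 8, 11]
44 vs smaller child -15 at index 3, swap → [-33, -15, -16, 44, 9, 4, 32, -5, 42, 21, 46, 8, 11]
44 vs smaller child -5 at index 7, swap → [-33, -15, -16, -5, 9, 4, 32, 44, 42, 21, 46, 8, 11]
resulting array: [-33, -15, -16, -5, 9, 4, 32, 44, 42, 21, 46, 8, 11]

46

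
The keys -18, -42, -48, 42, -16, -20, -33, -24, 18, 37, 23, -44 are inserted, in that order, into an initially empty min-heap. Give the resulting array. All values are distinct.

[-48, -24, -44, -18, -16, -42, -33, 42, 18, 37, 23, -20]

Insert -18:
  append -18 at index 0 → [-18] (no swap needed)
Insert -42:
  append -42 at index 1 → [-18, -42]
  -42 < parent -18 at index 0, swap → [-42, -18]
Insert -48:
  append -48 at index 2 → [-42, -18, -48]
  -48 < parent -42 at index 0, swap → [-48, -18, -42]
Insert 42:
  append 42 at index 3 → [-48, -18, -42, 42] (no swap needed)
Insert -16:
  append -16 at index 4 → [-48, -18, -42, 42, -16] (no swap needed)
Insert -20:
  append -20 at index 5 → [-48, -18, -42, 42, -16, -20] (no swap needed)
Insert -33:
  append -33 at index 6 → [-48, -18, -42, 42, -16, -20, -33] (no swap needed)
Insert -24:
  append -24 at index 7 → [-48, -18, -42, 42, -16, -20, -33, -24]
  -24 < parent 42 at index 3, swap → [-48, -18, -42, -24, -16, -20, -33, 42]
  -24 < parent -18 at index 1, swap → [-48, -24, -42, -18, -16, -20, -33, 42]
Insert 18:
  append 18 at index 8 → [-48, -24, -42, -18, -16, -20, -33, 42, 18] (no swap needed)
Insert 37:
  append 37 at index 9 → [-48, -24, -42, -18, -16, -20, -33, 42, 18, 37] (no swap needed)
Insert 23:
  append 23 at index 10 → [-48, -24, -42, -18, -16, -20, -33, 42, 18, 37, 23] (no swap needed)
Insert -44:
  append -44 at index 11 → [-48, -24, -42, -18, -16, -20, -33, 42, 18, 37, 23, -44]
  -44 < parent -20 at index 5, swap → [-48, -24, -42, -18, -16, -44, -33, 42, 18, 37, 23, -20]
  -44 < parent -42 at index 2, swap → [-48, -24, -44, -18, -16, -42, -33, 42, 18, 37, 23, -20]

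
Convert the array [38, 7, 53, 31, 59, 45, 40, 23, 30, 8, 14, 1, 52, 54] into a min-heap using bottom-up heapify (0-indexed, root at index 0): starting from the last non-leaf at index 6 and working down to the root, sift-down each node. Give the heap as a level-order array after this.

sift down from index 6: already satisfies heap property
sift down from index 5:
  45 vs smaller child 1 at index 11, swap → [38, 7, 53, 31, 59, 1, 40, 23, 30, 8, 14, 45, 52, 54]
sift down from index 4:
  59 vs smaller child 8 at index 9, swap → [38, 7, 53, 31, 8, 1, 40, 23, 30, 59, 14, 45, 52, 54]
sift down from index 3:
  31 vs smaller child 23 at index 7, swap → [38, 7, 53, 23, 8, 1, 40, 31, 30, 59, 14, 45, 52, 54]
sift down from index 2:
  53 vs smaller child 1 at index 5, swap → [38, 7, 1, 23, 8, 53, 40, 31, 30, 59, 14, 45, 52, 54]
  53 vs smaller child 45 at index 11, swap → [38, 7, 1, 23, 8, 45, 40, 31, 30, 59, 14, 53, 52, 54]
sift down from index 1: already satisfies heap property
sift down from index 0:
  38 vs smaller child 1 at index 2, swap → [1, 7, 38, 23, 8, 45, 40, 31, 30, 59, 14, 53, 52, 54]

[1, 7, 38, 23, 8, 45, 40, 31, 30, 59, 14, 53, 52, 54]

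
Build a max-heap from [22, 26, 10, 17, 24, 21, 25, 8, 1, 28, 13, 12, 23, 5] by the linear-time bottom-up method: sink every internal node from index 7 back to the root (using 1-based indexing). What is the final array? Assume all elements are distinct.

[28, 26, 25, 17, 24, 23, 10, 8, 1, 22, 13, 12, 21, 5]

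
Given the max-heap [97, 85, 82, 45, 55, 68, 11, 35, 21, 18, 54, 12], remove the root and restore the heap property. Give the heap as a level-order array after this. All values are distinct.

[85, 55, 82, 45, 54, 68, 11, 35, 21, 18, 12]

remove root 97; move last element 12 to root → [12, 85, 82, 45, 55, 68, 11, 35, 21, 18, 54]
12 vs larger child 85 at index 1, swap → [85, 12, 82, 45, 55, 68, 11, 35, 21, 18, 54]
12 vs larger child 55 at index 4, swap → [85, 55, 82, 45, 12, 68, 11, 35, 21, 18, 54]
12 vs larger child 54 at index 10, swap → [85, 55, 82, 45, 54, 68, 11, 35, 21, 18, 12]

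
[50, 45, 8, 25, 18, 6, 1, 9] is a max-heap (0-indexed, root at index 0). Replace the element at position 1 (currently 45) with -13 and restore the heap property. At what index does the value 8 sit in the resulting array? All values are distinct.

set index 1 from 45 to -13 → [50, -13, 8, 25, 18, 6, 1, 9]
-13 vs larger child 25 at index 3, swap → [50, 25, 8, -13, 18, 6, 1, 9]
-13 vs only child 9 at index 7, swap → [50, 25, 8, 9, 18, 6, 1, -13]
resulting array: [50, 25, 8, 9, 18, 6, 1, -13]

2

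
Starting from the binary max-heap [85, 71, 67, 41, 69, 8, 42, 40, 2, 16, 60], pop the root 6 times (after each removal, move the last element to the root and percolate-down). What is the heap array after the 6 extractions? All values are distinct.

[41, 40, 8, 2, 16]

extract-max #1 returns 85:
  remove root 85; move last element 60 to root → [60, 71, 67, 41, 69, 8, 42, 40, 2, 16]
  60 vs larger child 71 at index 1, swap → [71, 60, 67, 41, 69, 8, 42, 40, 2, 16]
  60 vs larger child 69 at index 4, swap → [71, 69, 67, 41, 60, 8, 42, 40, 2, 16]
extract-max #2 returns 71:
  remove root 71; move last element 16 to root → [16, 69, 67, 41, 60, 8, 42, 40, 2]
  16 vs larger child 69 at index 1, swap → [69, 16, 67, 41, 60, 8, 42, 40, 2]
  16 vs larger child 60 at index 4, swap → [69, 60, 67, 41, 16, 8, 42, 40, 2]
extract-max #3 returns 69:
  remove root 69; move last element 2 to root → [2, 60, 67, 41, 16, 8, 42, 40]
  2 vs larger child 67 at index 2, swap → [67, 60, 2, 41, 16, 8, 42, 40]
  2 vs larger child 42 at index 6, swap → [67, 60, 42, 41, 16, 8, 2, 40]
extract-max #4 returns 67:
  remove root 67; move last element 40 to root → [40, 60, 42, 41, 16, 8, 2]
  40 vs larger child 60 at index 1, swap → [60, 40, 42, 41, 16, 8, 2]
  40 vs larger child 41 at index 3, swap → [60, 41, 42, 40, 16, 8, 2]
extract-max #5 returns 60:
  remove root 60; move last element 2 to root → [2, 41, 42, 40, 16, 8]
  2 vs larger child 42 at index 2, swap → [42, 41, 2, 40, 16, 8]
  2 vs only child 8 at index 5, swap → [42, 41, 8, 40, 16, 2]
extract-max #6 returns 42:
  remove root 42; move last element 2 to root → [2, 41, 8, 40, 16]
  2 vs larger child 41 at index 1, swap → [41, 2, 8, 40, 16]
  2 vs larger child 40 at index 3, swap → [41, 40, 8, 2, 16]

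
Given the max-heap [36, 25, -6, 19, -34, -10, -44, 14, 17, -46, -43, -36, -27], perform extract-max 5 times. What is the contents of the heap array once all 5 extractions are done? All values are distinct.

[-6, -27, -10, -36, -34, -43, -44, -46]

extract-max #1 returns 36:
  remove root 36; move last element -27 to root → [-27, 25, -6, 19, -34, -10, -44, 14, 17, -46, -43, -36]
  -27 vs larger child 25 at index 1, swap → [25, -27, -6, 19, -34, -10, -44, 14, 17, -46, -43, -36]
  -27 vs larger child 19 at index 3, swap → [25, 19, -6, -27, -34, -10, -44, 14, 17, -46, -43, -36]
  -27 vs larger child 17 at index 8, swap → [25, 19, -6, 17, -34, -10, -44, 14, -27, -46, -43, -36]
extract-max #2 returns 25:
  remove root 25; move last element -36 to root → [-36, 19, -6, 17, -34, -10, -44, 14, -27, -46, -43]
  -36 vs larger child 19 at index 1, swap → [19, -36, -6, 17, -34, -10, -44, 14, -27, -46, -43]
  -36 vs larger child 17 at index 3, swap → [19, 17, -6, -36, -34, -10, -44, 14, -27, -46, -43]
  -36 vs larger child 14 at index 7, swap → [19, 17, -6, 14, -34, -10, -44, -36, -27, -46, -43]
extract-max #3 returns 19:
  remove root 19; move last element -43 to root → [-43, 17, -6, 14, -34, -10, -44, -36, -27, -46]
  -43 vs larger child 17 at index 1, swap → [17, -43, -6, 14, -34, -10, -44, -36, -27, -46]
  -43 vs larger child 14 at index 3, swap → [17, 14, -6, -43, -34, -10, -44, -36, -27, -46]
  -43 vs larger child -27 at index 8, swap → [17, 14, -6, -27, -34, -10, -44, -36, -43, -46]
extract-max #4 returns 17:
  remove root 17; move last element -46 to root → [-46, 14, -6, -27, -34, -10, -44, -36, -43]
  -46 vs larger child 14 at index 1, swap → [14, -46, -6, -27, -34, -10, -44, -36, -43]
  -46 vs larger child -27 at index 3, swap → [14, -27, -6, -46, -34, -10, -44, -36, -43]
  -46 vs larger child -36 at index 7, swap → [14, -27, -6, -36, -34, -10, -44, -46, -43]
extract-max #5 returns 14:
  remove root 14; move last element -43 to root → [-43, -27, -6, -36, -34, -10, -44, -46]
  -43 vs larger child -6 at index 2, swap → [-6, -27, -43, -36, -34, -10, -44, -46]
  -43 vs larger child -10 at index 5, swap → [-6, -27, -10, -36, -34, -43, -44, -46]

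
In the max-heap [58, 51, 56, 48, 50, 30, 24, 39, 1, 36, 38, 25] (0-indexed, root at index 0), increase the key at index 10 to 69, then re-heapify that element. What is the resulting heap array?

[69, 58, 56, 48, 51, 30, 24, 39, 1, 36, 50, 25]

set index 10 from 38 to 69 → [58, 51, 56, 48, 50, 30, 24, 39, 1, 36, 69, 25]
69 > parent 50 at index 4, swap → [58, 51, 56, 48, 69, 30, 24, 39, 1, 36, 50, 25]
69 > parent 51 at index 1, swap → [58, 69, 56, 48, 51, 30, 24, 39, 1, 36, 50, 25]
69 > parent 58 at index 0, swap → [69, 58, 56, 48, 51, 30, 24, 39, 1, 36, 50, 25]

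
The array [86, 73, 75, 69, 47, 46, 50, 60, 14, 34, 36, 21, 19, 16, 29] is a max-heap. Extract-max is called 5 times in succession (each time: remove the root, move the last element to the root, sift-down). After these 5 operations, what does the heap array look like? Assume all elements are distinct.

[50, 47, 46, 19, 36, 21, 29, 16, 14, 34]

extract-max #1 returns 86:
  remove root 86; move last element 29 to root → [29, 73, 75, 69, 47, 46, 50, 60, 14, 34, 36, 21, 19, 16]
  29 vs larger child 75 at index 2, swap → [75, 73, 29, 69, 47, 46, 50, 60, 14, 34, 36, 21, 19, 16]
  29 vs larger child 50 at index 6, swap → [75, 73, 50, 69, 47, 46, 29, 60, 14, 34, 36, 21, 19, 16]
extract-max #2 returns 75:
  remove root 75; move last element 16 to root → [16, 73, 50, 69, 47, 46, 29, 60, 14, 34, 36, 21, 19]
  16 vs larger child 73 at index 1, swap → [73, 16, 50, 69, 47, 46, 29, 60, 14, 34, 36, 21, 19]
  16 vs larger child 69 at index 3, swap → [73, 69, 50, 16, 47, 46, 29, 60, 14, 34, 36, 21, 19]
  16 vs larger child 60 at index 7, swap → [73, 69, 50, 60, 47, 46, 29, 16, 14, 34, 36, 21, 19]
extract-max #3 returns 73:
  remove root 73; move last element 19 to root → [19, 69, 50, 60, 47, 46, 29, 16, 14, 34, 36, 21]
  19 vs larger child 69 at index 1, swap → [69, 19, 50, 60, 47, 46, 29, 16, 14, 34, 36, 21]
  19 vs larger child 60 at index 3, swap → [69, 60, 50, 19, 47, 46, 29, 16, 14, 34, 36, 21]
extract-max #4 returns 69:
  remove root 69; move last element 21 to root → [21, 60, 50, 19, 47, 46, 29, 16, 14, 34, 36]
  21 vs larger child 60 at index 1, swap → [60, 21, 50, 19, 47, 46, 29, 16, 14, 34, 36]
  21 vs larger child 47 at index 4, swap → [60, 47, 50, 19, 21, 46, 29, 16, 14, 34, 36]
  21 vs larger child 36 at index 10, swap → [60, 47, 50, 19, 36, 46, 29, 16, 14, 34, 21]
extract-max #5 returns 60:
  remove root 60; move last element 21 to root → [21, 47, 50, 19, 36, 46, 29, 16, 14, 34]
  21 vs larger child 50 at index 2, swap → [50, 47, 21, 19, 36, 46, 29, 16, 14, 34]
  21 vs larger child 46 at index 5, swap → [50, 47, 46, 19, 36, 21, 29, 16, 14, 34]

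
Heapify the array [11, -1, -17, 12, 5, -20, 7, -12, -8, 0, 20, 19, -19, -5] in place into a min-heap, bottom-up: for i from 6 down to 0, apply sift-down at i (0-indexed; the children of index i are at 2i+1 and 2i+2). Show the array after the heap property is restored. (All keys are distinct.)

[-20, -12, -19, -8, 0, -17, -5, 12, -1, 5, 20, 19, 11, 7]

sift down from index 6:
  7 vs only child -5 at index 13, swap → [11, -1, -17, 12, 5, -20, -5, -12, -8, 0, 20, 19, -19, 7]
sift down from index 5: already satisfies heap property
sift down from index 4:
  5 vs smaller child 0 at index 9, swap → [11, -1, -17, 12, 0, -20, -5, -12, -8, 5, 20, 19, -19, 7]
sift down from index 3:
  12 vs smaller child -12 at index 7, swap → [11, -1, -17, -12, 0, -20, -5, 12, -8, 5, 20, 19, -19, 7]
sift down from index 2:
  -17 vs smaller child -20 at index 5, swap → [11, -1, -20, -12, 0, -17, -5, 12, -8, 5, 20, 19, -19, 7]
  -17 vs smaller child -19 at index 12, swap → [11, -1, -20, -12, 0, -19, -5, 12, -8, 5, 20, 19, -17, 7]
sift down from index 1:
  -1 vs smaller child -12 at index 3, swap → [11, -12, -20, -1, 0, -19, -5, 12, -8, 5, 20, 19, -17, 7]
  -1 vs smaller child -8 at index 8, swap → [11, -12, -20, -8, 0, -19, -5, 12, -1, 5, 20, 19, -17, 7]
sift down from index 0:
  11 vs smaller child -20 at index 2, swap → [-20, -12, 11, -8, 0, -19, -5, 12, -1, 5, 20, 19, -17, 7]
  11 vs smaller child -19 at index 5, swap → [-20, -12, -19, -8, 0, 11, -5, 12, -1, 5, 20, 19, -17, 7]
  11 vs smaller child -17 at index 12, swap → [-20, -12, -19, -8, 0, -17, -5, 12, -1, 5, 20, 19, 11, 7]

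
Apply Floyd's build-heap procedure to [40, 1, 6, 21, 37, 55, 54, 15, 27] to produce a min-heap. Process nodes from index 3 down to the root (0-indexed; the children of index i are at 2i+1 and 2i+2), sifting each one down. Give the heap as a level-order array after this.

[1, 15, 6, 21, 37, 55, 54, 40, 27]

sift down from index 3:
  21 vs smaller child 15 at index 7, swap → [40, 1, 6, 15, 37, 55, 54, 21, 27]
sift down from index 2: already satisfies heap property
sift down from index 1: already satisfies heap property
sift down from index 0:
  40 vs smaller child 1 at index 1, swap → [1, 40, 6, 15, 37, 55, 54, 21, 27]
  40 vs smaller child 15 at index 3, swap → [1, 15, 6, 40, 37, 55, 54, 21, 27]
  40 vs smaller child 21 at index 7, swap → [1, 15, 6, 21, 37, 55, 54, 40, 27]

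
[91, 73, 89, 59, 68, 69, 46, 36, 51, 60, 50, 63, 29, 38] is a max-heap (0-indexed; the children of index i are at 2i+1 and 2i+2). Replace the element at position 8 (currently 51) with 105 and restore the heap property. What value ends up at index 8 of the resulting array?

set index 8 from 51 to 105 → [91, 73, 89, 59, 68, 69, 46, 36, 105, 60, 50, 63, 29, 38]
105 > parent 59 at index 3, swap → [91, 73, 89, 105, 68, 69, 46, 36, 59, 60, 50, 63, 29, 38]
105 > parent 73 at index 1, swap → [91, 105, 89, 73, 68, 69, 46, 36, 59, 60, 50, 63, 29, 38]
105 > parent 91 at index 0, swap → [105, 91, 89, 73, 68, 69, 46, 36, 59, 60, 50, 63, 29, 38]
resulting array: [105, 91, 89, 73, 68, 69, 46, 36, 59, 60, 50, 63, 29, 38]

59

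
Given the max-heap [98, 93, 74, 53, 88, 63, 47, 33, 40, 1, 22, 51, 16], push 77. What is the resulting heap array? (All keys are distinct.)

append 77 at index 13 → [98, 93, 74, 53, 88, 63, 47, 33, 40, 1, 22, 51, 16, 77]
77 > parent 47 at index 6, swap → [98, 93, 74, 53, 88, 63, 77, 33, 40, 1, 22, 51, 16, 47]
77 > parent 74 at index 2, swap → [98, 93, 77, 53, 88, 63, 74, 33, 40, 1, 22, 51, 16, 47]

[98, 93, 77, 53, 88, 63, 74, 33, 40, 1, 22, 51, 16, 47]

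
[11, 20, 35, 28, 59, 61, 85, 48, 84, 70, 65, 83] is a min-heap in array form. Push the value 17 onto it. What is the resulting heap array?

append 17 at index 12 → [11, 20, 35, 28, 59, 61, 85, 48, 84, 70, 65, 83, 17]
17 < parent 61 at index 5, swap → [11, 20, 35, 28, 59, 17, 85, 48, 84, 70, 65, 83, 61]
17 < parent 35 at index 2, swap → [11, 20, 17, 28, 59, 35, 85, 48, 84, 70, 65, 83, 61]

[11, 20, 17, 28, 59, 35, 85, 48, 84, 70, 65, 83, 61]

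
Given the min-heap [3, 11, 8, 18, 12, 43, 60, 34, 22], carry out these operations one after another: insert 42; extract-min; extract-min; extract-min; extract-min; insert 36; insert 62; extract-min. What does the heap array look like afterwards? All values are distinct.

[22, 34, 36, 62, 60, 43, 42]

insert 42:
  append 42 at index 9 → [3, 11, 8, 18, 12, 43, 60, 34, 22, 42] (no swap needed)
extract-min → returns 3:
  remove root 3; move last element 42 to root → [42, 11, 8, 18, 12, 43, 60, 34, 22]
  42 vs smaller child 8 at index 2, swap → [8, 11, 42, 18, 12, 43, 60, 34, 22]
extract-min → returns 8:
  remove root 8; move last element 22 to root → [22, 11, 42, 18, 12, 43, 60, 34]
  22 vs smaller child 11 at index 1, swap → [11, 22, 42, 18, 12, 43, 60, 34]
  22 vs smaller child 12 at index 4, swap → [11, 12, 42, 18, 22, 43, 60, 34]
extract-min → returns 11:
  remove root 11; move last element 34 to root → [34, 12, 42, 18, 22, 43, 60]
  34 vs smaller child 12 at index 1, swap → [12, 34, 42, 18, 22, 43, 60]
  34 vs smaller child 18 at index 3, swap → [12, 18, 42, 34, 22, 43, 60]
extract-min → returns 12:
  remove root 12; move last element 60 to root → [60, 18, 42, 34, 22, 43]
  60 vs smaller child 18 at index 1, swap → [18, 60, 42, 34, 22, 43]
  60 vs smaller child 22 at index 4, swap → [18, 22, 42, 34, 60, 43]
insert 36:
  append 36 at index 6 → [18, 22, 42, 34, 60, 43, 36]
  36 < parent 42 at index 2, swap → [18, 22, 36, 34, 60, 43, 42]
insert 62:
  append 62 at index 7 → [18, 22, 36, 34, 60, 43, 42, 62] (no swap needed)
extract-min → returns 18:
  remove root 18; move last element 62 to root → [62, 22, 36, 34, 60, 43, 42]
  62 vs smaller child 22 at index 1, swap → [22, 62, 36, 34, 60, 43, 42]
  62 vs smaller child 34 at index 3, swap → [22, 34, 36, 62, 60, 43, 42]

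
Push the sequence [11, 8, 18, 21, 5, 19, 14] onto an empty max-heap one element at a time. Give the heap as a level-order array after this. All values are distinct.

Insert 11:
  append 11 at index 0 → [11] (no swap needed)
Insert 8:
  append 8 at index 1 → [11, 8] (no swap needed)
Insert 18:
  append 18 at index 2 → [11, 8, 18]
  18 > parent 11 at index 0, swap → [18, 8, 11]
Insert 21:
  append 21 at index 3 → [18, 8, 11, 21]
  21 > parent 8 at index 1, swap → [18, 21, 11, 8]
  21 > parent 18 at index 0, swap → [21, 18, 11, 8]
Insert 5:
  append 5 at index 4 → [21, 18, 11, 8, 5] (no swap needed)
Insert 19:
  append 19 at index 5 → [21, 18, 11, 8, 5, 19]
  19 > parent 11 at index 2, swap → [21, 18, 19, 8, 5, 11]
Insert 14:
  append 14 at index 6 → [21, 18, 19, 8, 5, 11, 14] (no swap needed)

[21, 18, 19, 8, 5, 11, 14]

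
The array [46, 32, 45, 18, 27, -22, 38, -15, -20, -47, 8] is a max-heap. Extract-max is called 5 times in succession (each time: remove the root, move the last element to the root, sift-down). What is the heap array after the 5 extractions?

extract-max #1 returns 46:
  remove root 46; move last element 8 to root → [8, 32, 45, 18, 27, -22, 38, -15, -20, -47]
  8 vs larger child 45 at index 2, swap → [45, 32, 8, 18, 27, -22, 38, -15, -20, -47]
  8 vs larger child 38 at index 6, swap → [45, 32, 38, 18, 27, -22, 8, -15, -20, -47]
extract-max #2 returns 45:
  remove root 45; move last element -47 to root → [-47, 32, 38, 18, 27, -22, 8, -15, -20]
  -47 vs larger child 38 at index 2, swap → [38, 32, -47, 18, 27, -22, 8, -15, -20]
  -47 vs larger child 8 at index 6, swap → [38, 32, 8, 18, 27, -22, -47, -15, -20]
extract-max #3 returns 38:
  remove root 38; move last element -20 to root → [-20, 32, 8, 18, 27, -22, -47, -15]
  -20 vs larger child 32 at index 1, swap → [32, -20, 8, 18, 27, -22, -47, -15]
  -20 vs larger child 27 at index 4, swap → [32, 27, 8, 18, -20, -22, -47, -15]
extract-max #4 returns 32:
  remove root 32; move last element -15 to root → [-15, 27, 8, 18, -20, -22, -47]
  -15 vs larger child 27 at index 1, swap → [27, -15, 8, 18, -20, -22, -47]
  -15 vs larger child 18 at index 3, swap → [27, 18, 8, -15, -20, -22, -47]
extract-max #5 returns 27:
  remove root 27; move last element -47 to root → [-47, 18, 8, -15, -20, -22]
  -47 vs larger child 18 at index 1, swap → [18, -47, 8, -15, -20, -22]
  -47 vs larger child -15 at index 3, swap → [18, -15, 8, -47, -20, -22]

[18, -15, 8, -47, -20, -22]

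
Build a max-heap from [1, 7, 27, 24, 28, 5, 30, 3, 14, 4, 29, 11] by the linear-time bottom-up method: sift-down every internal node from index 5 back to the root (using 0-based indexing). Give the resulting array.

[30, 29, 27, 24, 28, 11, 1, 3, 14, 4, 7, 5]

sift down from index 5:
  5 vs only child 11 at index 11, swap → [1, 7, 27, 24, 28, 11, 30, 3, 14, 4, 29, 5]
sift down from index 4:
  28 vs larger child 29 at index 10, swap → [1, 7, 27, 24, 29, 11, 30, 3, 14, 4, 28, 5]
sift down from index 3: already satisfies heap property
sift down from index 2:
  27 vs larger child 30 at index 6, swap → [1, 7, 30, 24, 29, 11, 27, 3, 14, 4, 28, 5]
sift down from index 1:
  7 vs larger child 29 at index 4, swap → [1, 29, 30, 24, 7, 11, 27, 3, 14, 4, 28, 5]
  7 vs larger child 28 at index 10, swap → [1, 29, 30, 24, 28, 11, 27, 3, 14, 4, 7, 5]
sift down from index 0:
  1 vs larger child 30 at index 2, swap → [30, 29, 1, 24, 28, 11, 27, 3, 14, 4, 7, 5]
  1 vs larger child 27 at index 6, swap → [30, 29, 27, 24, 28, 11, 1, 3, 14, 4, 7, 5]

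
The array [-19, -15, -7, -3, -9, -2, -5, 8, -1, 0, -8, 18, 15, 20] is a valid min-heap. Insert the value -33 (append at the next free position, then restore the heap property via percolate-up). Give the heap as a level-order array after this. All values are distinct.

[-33, -15, -19, -3, -9, -2, -7, 8, -1, 0, -8, 18, 15, 20, -5]

append -33 at index 14 → [-19, -15, -7, -3, -9, -2, -5, 8, -1, 0, -8, 18, 15, 20, -33]
-33 < parent -5 at index 6, swap → [-19, -15, -7, -3, -9, -2, -33, 8, -1, 0, -8, 18, 15, 20, -5]
-33 < parent -7 at index 2, swap → [-19, -15, -33, -3, -9, -2, -7, 8, -1, 0, -8, 18, 15, 20, -5]
-33 < parent -19 at index 0, swap → [-33, -15, -19, -3, -9, -2, -7, 8, -1, 0, -8, 18, 15, 20, -5]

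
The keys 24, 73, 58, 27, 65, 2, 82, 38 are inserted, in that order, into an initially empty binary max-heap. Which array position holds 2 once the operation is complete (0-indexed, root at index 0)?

Insert 24:
  append 24 at index 0 → [24] (no swap needed)
Insert 73:
  append 73 at index 1 → [24, 73]
  73 > parent 24 at index 0, swap → [73, 24]
Insert 58:
  append 58 at index 2 → [73, 24, 58] (no swap needed)
Insert 27:
  append 27 at index 3 → [73, 24, 58, 27]
  27 > parent 24 at index 1, swap → [73, 27, 58, 24]
Insert 65:
  append 65 at index 4 → [73, 27, 58, 24, 65]
  65 > parent 27 at index 1, swap → [73, 65, 58, 24, 27]
Insert 2:
  append 2 at index 5 → [73, 65, 58, 24, 27, 2] (no swap needed)
Insert 82:
  append 82 at index 6 → [73, 65, 58, 24, 27, 2, 82]
  82 > parent 58 at index 2, swap → [73, 65, 82, 24, 27, 2, 58]
  82 > parent 73 at index 0, swap → [82, 65, 73, 24, 27, 2, 58]
Insert 38:
  append 38 at index 7 → [82, 65, 73, 24, 27, 2, 58, 38]
  38 > parent 24 at index 3, swap → [82, 65, 73, 38, 27, 2, 58, 24]
resulting array: [82, 65, 73, 38, 27, 2, 58, 24]

5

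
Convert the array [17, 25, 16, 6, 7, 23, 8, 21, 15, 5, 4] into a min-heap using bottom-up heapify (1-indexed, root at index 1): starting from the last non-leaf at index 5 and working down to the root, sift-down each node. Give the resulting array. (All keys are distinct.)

[4, 5, 8, 6, 7, 23, 16, 21, 15, 25, 17]

sift down from index 5:
  7 vs smaller child 4 at index 11, swap → [17, 25, 16, 6, 4, 23, 8, 21, 15, 5, 7]
sift down from index 4: already satisfies heap property
sift down from index 3:
  16 vs smaller child 8 at index 7, swap → [17, 25, 8, 6, 4, 23, 16, 21, 15, 5, 7]
sift down from index 2:
  25 vs smaller child 4 at index 5, swap → [17, 4, 8, 6, 25, 23, 16, 21, 15, 5, 7]
  25 vs smaller child 5 at index 10, swap → [17, 4, 8, 6, 5, 23, 16, 21, 15, 25, 7]
sift down from index 1:
  17 vs smaller child 4 at index 2, swap → [4, 17, 8, 6, 5, 23, 16, 21, 15, 25, 7]
  17 vs smaller child 5 at index 5, swap → [4, 5, 8, 6, 17, 23, 16, 21, 15, 25, 7]
  17 vs smaller child 7 at index 11, swap → [4, 5, 8, 6, 7, 23, 16, 21, 15, 25, 17]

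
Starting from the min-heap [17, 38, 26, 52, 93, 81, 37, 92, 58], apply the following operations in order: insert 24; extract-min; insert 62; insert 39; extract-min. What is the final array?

insert 24:
  append 24 at index 9 → [17, 38, 26, 52, 93, 81, 37, 92, 58, 24]
  24 < parent 93 at index 4, swap → [17, 38, 26, 52, 24, 81, 37, 92, 58, 93]
  24 < parent 38 at index 1, swap → [17, 24, 26, 52, 38, 81, 37, 92, 58, 93]
extract-min → returns 17:
  remove root 17; move last element 93 to root → [93, 24, 26, 52, 38, 81, 37, 92, 58]
  93 vs smaller child 24 at index 1, swap → [24, 93, 26, 52, 38, 81, 37, 92, 58]
  93 vs smaller child 38 at index 4, swap → [24, 38, 26, 52, 93, 81, 37, 92, 58]
insert 62:
  append 62 at index 9 → [24, 38, 26, 52, 93, 81, 37, 92, 58, 62]
  62 < parent 93 at index 4, swap → [24, 38, 26, 52, 62, 81, 37, 92, 58, 93]
insert 39:
  append 39 at index 10 → [24, 38, 26, 52, 62, 81, 37, 92, 58, 93, 39]
  39 < parent 62 at index 4, swap → [24, 38, 26, 52, 39, 81, 37, 92, 58, 93, 62]
extract-min → returns 24:
  remove root 24; move last element 62 to root → [62, 38, 26, 52, 39, 81, 37, 92, 58, 93]
  62 vs smaller child 26 at index 2, swap → [26, 38, 62, 52, 39, 81, 37, 92, 58, 93]
  62 vs smaller child 37 at index 6, swap → [26, 38, 37, 52, 39, 81, 62, 92, 58, 93]

[26, 38, 37, 52, 39, 81, 62, 92, 58, 93]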